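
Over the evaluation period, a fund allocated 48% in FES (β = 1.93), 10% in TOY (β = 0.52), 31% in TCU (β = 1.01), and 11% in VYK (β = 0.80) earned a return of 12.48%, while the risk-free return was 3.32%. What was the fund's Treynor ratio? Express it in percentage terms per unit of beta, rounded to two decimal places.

6.64%

β_P = 0.48×1.93 + 0.10×0.52 + 0.31×1.01 + 0.11×0.80 = 1.3795
Treynor = (R_P − R_f) / β_P = (12.48% − 3.32%) / 1.3795 = 9.16% / 1.3795 = 6.64%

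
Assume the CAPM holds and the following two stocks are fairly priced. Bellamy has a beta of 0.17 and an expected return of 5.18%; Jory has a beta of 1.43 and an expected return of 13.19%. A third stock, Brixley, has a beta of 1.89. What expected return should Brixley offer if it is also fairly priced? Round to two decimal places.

MRP (SML slope) = (13.19% − 5.18%) / (1.43 − 0.17) = 8.01% / 1.26 = 6.3571%
R_f (intercept) = 5.18% − 0.17 × 6.3571% = 4.0993%
E(R_Brixley) = R_f + β × MRP = 4.0993% + 1.89 × 6.3571% = 16.11%

16.11%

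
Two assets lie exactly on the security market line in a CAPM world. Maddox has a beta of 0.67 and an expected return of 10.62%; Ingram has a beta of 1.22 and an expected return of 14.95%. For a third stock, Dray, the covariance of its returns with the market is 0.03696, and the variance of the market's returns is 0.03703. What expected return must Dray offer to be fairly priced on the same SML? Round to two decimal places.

MRP = (14.95% − 10.62%) / (1.22 − 0.67) = 7.8727%
R_f = 10.62% − 0.67 × 7.8727% = 5.3453%
β_Dray = Cov / Var(R_m) = 0.03696 / 0.03703 = 0.9981
E(R_Dray) = R_f + β × MRP = 5.3453% + 0.9981 × 7.8727% = 13.20%

13.20%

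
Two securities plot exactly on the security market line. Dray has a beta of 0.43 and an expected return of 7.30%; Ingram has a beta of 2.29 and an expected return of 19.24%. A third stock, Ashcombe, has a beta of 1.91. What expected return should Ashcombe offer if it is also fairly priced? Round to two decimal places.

16.80%

MRP (SML slope) = (19.24% − 7.30%) / (2.29 − 0.43) = 11.94% / 1.86 = 6.4194%
R_f (intercept) = 7.30% − 0.43 × 6.4194% = 4.5397%
E(R_Ashcombe) = R_f + β × MRP = 4.5397% + 1.91 × 6.4194% = 16.80%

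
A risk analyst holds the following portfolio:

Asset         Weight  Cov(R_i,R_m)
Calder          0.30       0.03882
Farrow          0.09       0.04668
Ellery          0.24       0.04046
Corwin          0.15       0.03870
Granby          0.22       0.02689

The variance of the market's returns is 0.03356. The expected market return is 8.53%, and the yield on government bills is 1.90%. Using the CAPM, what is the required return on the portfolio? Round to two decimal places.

β_Calder = 0.03882 / 0.03356 = 1.1567
β_Farrow = 0.04668 / 0.03356 = 1.3909
β_Ellery = 0.04046 / 0.03356 = 1.2056
β_Corwin = 0.03870 / 0.03356 = 1.1532
β_Granby = 0.02689 / 0.03356 = 0.8013
β_P = Σ w_i β_i = 0.30×1.1567 + 0.09×1.3909 + 0.24×1.2056 + 0.15×1.1532 + 0.22×0.8013 = 1.1108
MRP = 8.53% − 1.90% = 6.63%
E(R_P) = R_f + β_P × MRP = 1.90% + 1.1108 × 6.63% = 9.26%

9.26%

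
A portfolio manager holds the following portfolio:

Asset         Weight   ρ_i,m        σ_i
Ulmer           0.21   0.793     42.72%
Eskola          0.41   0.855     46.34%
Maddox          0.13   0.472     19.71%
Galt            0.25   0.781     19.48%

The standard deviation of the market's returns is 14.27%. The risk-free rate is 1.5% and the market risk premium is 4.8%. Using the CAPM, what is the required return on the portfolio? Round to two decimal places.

β_Ulmer = 0.793 × 42.72% / 14.27% = 2.3740
β_Eskola = 0.855 × 46.34% / 14.27% = 2.7765
β_Maddox = 0.472 × 19.71% / 14.27% = 0.6519
β_Galt = 0.781 × 19.48% / 14.27% = 1.0661
β_P = Σ w_i β_i = 0.21×2.3740 + 0.41×2.7765 + 0.13×0.6519 + 0.25×1.0661 = 1.9882
E(R_P) = R_f + β_P × MRP = 1.5% + 1.9882 × 4.8% = 11.04%

11.04%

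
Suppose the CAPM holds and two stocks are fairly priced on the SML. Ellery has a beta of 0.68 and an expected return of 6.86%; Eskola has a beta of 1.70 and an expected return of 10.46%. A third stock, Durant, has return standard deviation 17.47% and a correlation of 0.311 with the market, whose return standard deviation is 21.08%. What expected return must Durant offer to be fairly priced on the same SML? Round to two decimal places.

5.37%

MRP = (10.46% − 6.86%) / (1.70 − 0.68) = 3.5294%
R_f = 6.86% − 0.68 × 3.5294% = 4.4600%
β_Durant = ρ·σ_i/σ_m = 0.311 × 17.47 / 21.08 = 0.2577
E(R_Durant) = R_f + β × MRP = 4.4600% + 0.2577 × 3.5294% = 5.37%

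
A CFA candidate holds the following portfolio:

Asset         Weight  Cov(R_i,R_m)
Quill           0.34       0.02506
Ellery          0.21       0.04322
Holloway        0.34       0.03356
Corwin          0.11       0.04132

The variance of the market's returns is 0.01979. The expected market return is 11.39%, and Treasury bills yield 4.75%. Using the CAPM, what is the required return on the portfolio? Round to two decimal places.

β_Quill = 0.02506 / 0.01979 = 1.2663
β_Ellery = 0.04322 / 0.01979 = 2.1839
β_Holloway = 0.03356 / 0.01979 = 1.6958
β_Corwin = 0.04132 / 0.01979 = 2.0879
β_P = Σ w_i β_i = 0.34×1.2663 + 0.21×2.1839 + 0.34×1.6958 + 0.11×2.0879 = 1.6954
MRP = 11.39% − 4.75% = 6.64%
E(R_P) = R_f + β_P × MRP = 4.75% + 1.6954 × 6.64% = 16.01%

16.01%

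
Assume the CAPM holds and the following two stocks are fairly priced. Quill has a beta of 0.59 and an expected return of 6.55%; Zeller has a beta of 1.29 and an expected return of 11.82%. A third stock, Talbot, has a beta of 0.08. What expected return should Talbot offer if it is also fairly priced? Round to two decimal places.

2.71%

MRP (SML slope) = (11.82% − 6.55%) / (1.29 − 0.59) = 5.27% / 0.70 = 7.5286%
R_f (intercept) = 6.55% − 0.59 × 7.5286% = 2.1081%
E(R_Talbot) = R_f + β × MRP = 2.1081% + 0.08 × 7.5286% = 2.71%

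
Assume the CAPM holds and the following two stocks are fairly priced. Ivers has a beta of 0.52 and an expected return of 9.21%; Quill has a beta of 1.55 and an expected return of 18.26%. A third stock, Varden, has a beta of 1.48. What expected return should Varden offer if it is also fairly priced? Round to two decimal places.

MRP (SML slope) = (18.26% − 9.21%) / (1.55 − 0.52) = 9.05% / 1.03 = 8.7864%
R_f (intercept) = 9.21% − 0.52 × 8.7864% = 4.6411%
E(R_Varden) = R_f + β × MRP = 4.6411% + 1.48 × 8.7864% = 17.64%

17.64%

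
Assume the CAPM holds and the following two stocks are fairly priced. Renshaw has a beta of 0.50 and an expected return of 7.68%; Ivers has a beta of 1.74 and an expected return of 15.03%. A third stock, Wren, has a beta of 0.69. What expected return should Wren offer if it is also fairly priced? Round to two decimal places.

MRP (SML slope) = (15.03% − 7.68%) / (1.74 − 0.50) = 7.35% / 1.24 = 5.9274%
R_f (intercept) = 7.68% − 0.50 × 5.9274% = 4.7163%
E(R_Wren) = R_f + β × MRP = 4.7163% + 0.69 × 5.9274% = 8.81%

8.81%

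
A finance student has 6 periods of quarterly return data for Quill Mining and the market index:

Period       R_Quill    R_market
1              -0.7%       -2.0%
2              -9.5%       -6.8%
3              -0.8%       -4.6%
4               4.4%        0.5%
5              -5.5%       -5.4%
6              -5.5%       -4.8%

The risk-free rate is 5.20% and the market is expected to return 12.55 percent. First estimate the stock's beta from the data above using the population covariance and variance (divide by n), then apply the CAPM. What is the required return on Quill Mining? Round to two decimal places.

Mean R_i = (-0.7 − 9.5 − 0.8 + 4.4 − 5.5 − 5.5) / 6 = -2.9333%
Mean R_m = (-2.0 − 6.8 − 4.6 + 0.5 − 5.4 − 4.8) / 6 = -3.8500%
Σ(R_i − R̄_i)(R_m − R̄_m) = 60.2200  ⇒  Cov = 60.2200 / 6 = 10.0367
Σ(R_m − R̄_m)² = 34.9150  ⇒  Var(R_m) = 34.9150 / 6 = 5.8192
β = Cov / Var(R_m) = 10.0367 / 5.8192 = 1.7248
MRP = 12.55% − 5.20% = 7.35%
E(R) = R_f + β × MRP = 5.20% + 1.7248 × 7.35% = 17.88%

17.88%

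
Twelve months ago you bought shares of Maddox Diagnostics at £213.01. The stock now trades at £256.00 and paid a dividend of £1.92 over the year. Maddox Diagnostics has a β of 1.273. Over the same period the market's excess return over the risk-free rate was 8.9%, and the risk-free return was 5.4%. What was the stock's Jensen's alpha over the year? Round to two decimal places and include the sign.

Realised HPR = (P1 + D1 − P0) / P0 = (256.00 + 1.92 − 213.01) / 213.01 = 44.91 / 213.01 = 21.0835%
CAPM required = R_f + β·MRP = 5.4% + 1.273 × 8.9% = 16.7297%
α = realised − required = 21.0835% − 16.7297% = +4.35%

+4.35%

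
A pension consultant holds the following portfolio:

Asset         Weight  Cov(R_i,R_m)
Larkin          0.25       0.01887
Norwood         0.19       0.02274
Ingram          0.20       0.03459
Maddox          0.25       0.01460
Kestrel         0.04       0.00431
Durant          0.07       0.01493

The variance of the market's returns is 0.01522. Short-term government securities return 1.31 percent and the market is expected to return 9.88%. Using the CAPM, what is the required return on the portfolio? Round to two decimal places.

13.04%

β_Larkin = 0.01887 / 0.01522 = 1.2398
β_Norwood = 0.02274 / 0.01522 = 1.4941
β_Ingram = 0.03459 / 0.01522 = 2.2727
β_Maddox = 0.01460 / 0.01522 = 0.9593
β_Kestrel = 0.00431 / 0.01522 = 0.2832
β_Durant = 0.01493 / 0.01522 = 0.9809
β_P = Σ w_i β_i = 0.25×1.2398 + 0.19×1.4941 + 0.20×2.2727 + 0.25×0.9593 + 0.04×0.2832 + 0.07×0.9809 = 1.3682
MRP = 9.88% − 1.31% = 8.57%
E(R_P) = R_f + β_P × MRP = 1.31% + 1.3682 × 8.57% = 13.04%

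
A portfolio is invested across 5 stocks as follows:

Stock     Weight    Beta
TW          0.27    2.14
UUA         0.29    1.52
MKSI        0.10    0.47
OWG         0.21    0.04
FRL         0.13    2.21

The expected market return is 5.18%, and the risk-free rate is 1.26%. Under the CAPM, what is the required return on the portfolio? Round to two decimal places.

6.60%

β_P = Σ w_i β_i = 0.27×2.14 + 0.29×1.52 + 0.10×0.47 + 0.21×0.04 + 0.13×2.21 = 1.3613
MRP = 5.18% − 1.26% = 3.92%
E(R_P) = R_f + β_P × MRP = 1.26% + 1.3613 × 3.92% = 6.60%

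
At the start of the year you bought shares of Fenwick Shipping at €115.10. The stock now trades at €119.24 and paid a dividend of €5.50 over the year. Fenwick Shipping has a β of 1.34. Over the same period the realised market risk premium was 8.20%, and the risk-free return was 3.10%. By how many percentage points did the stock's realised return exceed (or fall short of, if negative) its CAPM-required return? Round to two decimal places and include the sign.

-5.71%

Realised HPR = (P1 + D1 − P0) / P0 = (119.24 + 5.50 − 115.10) / 115.10 = 9.64 / 115.10 = 8.3753%
CAPM required = R_f + β·MRP = 3.10% + 1.34 × 8.20% = 14.0880%
α = realised − required = 8.3753% − 14.0880% = -5.71%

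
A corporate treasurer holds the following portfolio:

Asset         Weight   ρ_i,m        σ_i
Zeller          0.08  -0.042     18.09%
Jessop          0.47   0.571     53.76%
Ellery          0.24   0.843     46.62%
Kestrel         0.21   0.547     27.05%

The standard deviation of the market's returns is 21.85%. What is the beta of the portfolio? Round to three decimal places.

1.231

β_Zeller = -0.042 × 18.09% / 21.85% = -0.0348
β_Jessop = 0.571 × 53.76% / 21.85% = 1.4049
β_Ellery = 0.843 × 46.62% / 21.85% = 1.7987
β_Kestrel = 0.547 × 27.05% / 21.85% = 0.6772
β_P = Σ w_i β_i = 0.08×-0.0348 + 0.47×1.4049 + 0.24×1.7987 + 0.21×0.6772 = 1.2314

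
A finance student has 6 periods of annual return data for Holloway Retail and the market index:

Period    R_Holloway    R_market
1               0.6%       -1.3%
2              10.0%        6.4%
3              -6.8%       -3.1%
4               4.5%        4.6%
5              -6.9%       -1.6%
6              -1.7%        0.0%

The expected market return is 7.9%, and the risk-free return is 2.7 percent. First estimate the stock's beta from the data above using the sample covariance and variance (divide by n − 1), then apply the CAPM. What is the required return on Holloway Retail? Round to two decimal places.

11.12%

Mean R_i = (0.6 + 10.0 − 6.8 + 4.5 − 6.9 − 1.7) / 6 = -0.0500%
Mean R_m = (-1.3 + 6.4 − 3.1 + 4.6 − 1.6 + 0.0) / 6 = 0.8333%
Σ(R_i − R̄_i)(R_m − R̄_m) = 116.2900  ⇒  Cov = 116.2900 / 5 = 23.2580
Σ(R_m − R̄_m)² = 71.8133  ⇒  Var(R_m) = 71.8133 / 5 = 14.3627
β = Cov / Var(R_m) = 23.2580 / 14.3627 = 1.6193
MRP = 7.9% − 2.7% = 5.20%
E(R) = R_f + β × MRP = 2.7% + 1.6193 × 5.2% = 11.12%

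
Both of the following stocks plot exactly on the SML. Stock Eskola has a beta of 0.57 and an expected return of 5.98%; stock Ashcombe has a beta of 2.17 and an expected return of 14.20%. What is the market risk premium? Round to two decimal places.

5.14%

Both satisfy E(R) = R_f + β·MRP, so the slope of the SML is
MRP = (14.20% − 5.98%) / (2.17 − 0.57) = 8.22% / 1.60 = 5.1375%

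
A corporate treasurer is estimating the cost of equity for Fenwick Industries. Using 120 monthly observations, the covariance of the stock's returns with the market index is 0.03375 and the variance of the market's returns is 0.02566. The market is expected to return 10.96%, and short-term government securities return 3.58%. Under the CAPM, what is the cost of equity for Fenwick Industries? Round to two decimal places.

β = Cov(R_i, R_m) / Var(R_m) = 0.03375 / 0.02566 = 1.3153
MRP = 10.96% − 3.58% = 7.38%
E(R) = R_f + β × MRP = 3.58% + 1.3153 × 7.38% = 13.29%

13.29%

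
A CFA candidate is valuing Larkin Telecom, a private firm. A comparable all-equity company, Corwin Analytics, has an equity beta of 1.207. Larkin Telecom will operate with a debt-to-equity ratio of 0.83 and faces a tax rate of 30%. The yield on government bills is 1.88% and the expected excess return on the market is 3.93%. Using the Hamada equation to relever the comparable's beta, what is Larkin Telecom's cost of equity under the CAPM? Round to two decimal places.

β_L = β_U × [1 + (1 − t)(D/E)] = 1.207 × [1 + (1 − 0.30) × 0.83]
    = 1.207 × [1 + 0.70 × 0.83] = 1.207 × 1.5810 = 1.9083
E(R) = R_f + β_L × MRP = 1.88% + 1.9083 × 3.93% = 9.38%

9.38%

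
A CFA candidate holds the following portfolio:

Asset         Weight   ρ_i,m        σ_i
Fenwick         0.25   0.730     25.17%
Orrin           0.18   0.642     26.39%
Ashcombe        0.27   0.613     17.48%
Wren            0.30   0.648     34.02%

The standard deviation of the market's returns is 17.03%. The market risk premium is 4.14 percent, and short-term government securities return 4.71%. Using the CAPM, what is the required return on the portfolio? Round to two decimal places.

β_Fenwick = 0.730 × 25.17% / 17.03% = 1.0789
β_Orrin = 0.642 × 26.39% / 17.03% = 0.9949
β_Ashcombe = 0.613 × 17.48% / 17.03% = 0.6292
β_Wren = 0.648 × 34.02% / 17.03% = 1.2945
β_P = Σ w_i β_i = 0.25×1.0789 + 0.18×0.9949 + 0.27×0.6292 + 0.30×1.2945 = 1.0070
E(R_P) = R_f + β_P × MRP = 4.71% + 1.0070 × 4.14% = 8.88%

8.88%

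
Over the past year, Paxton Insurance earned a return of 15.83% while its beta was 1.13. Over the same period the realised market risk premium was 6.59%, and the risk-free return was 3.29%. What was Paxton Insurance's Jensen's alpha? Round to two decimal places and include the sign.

+5.09%

CAPM benchmark = R_f + β(R_m − R_f) = 3.29% + 1.13 × 6.59% = 10.7367%
α = actual − benchmark = 15.83% − 10.7367% = +5.09%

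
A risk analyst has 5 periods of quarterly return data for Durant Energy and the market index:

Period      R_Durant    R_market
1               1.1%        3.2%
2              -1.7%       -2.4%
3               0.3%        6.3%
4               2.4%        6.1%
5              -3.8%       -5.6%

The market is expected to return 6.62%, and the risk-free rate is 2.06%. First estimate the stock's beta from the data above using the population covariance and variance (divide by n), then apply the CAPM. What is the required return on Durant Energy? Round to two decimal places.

4.00%

Mean R_i = (1.1 − 1.7 + 0.3 + 2.4 − 3.8) / 5 = -0.3400%
Mean R_m = (3.2 − 2.4 + 6.3 + 6.1 − 5.6) / 5 = 1.5200%
Σ(R_i − R̄_i)(R_m − R̄_m) = 47.9940  ⇒  Cov = 47.9940 / 5 = 9.5988
Σ(R_m − R̄_m)² = 112.7080  ⇒  Var(R_m) = 112.7080 / 5 = 22.5416
β = Cov / Var(R_m) = 9.5988 / 22.5416 = 0.4258
MRP = 6.62% − 2.06% = 4.56%
E(R) = R_f + β × MRP = 2.06% + 0.4258 × 4.56% = 4.00%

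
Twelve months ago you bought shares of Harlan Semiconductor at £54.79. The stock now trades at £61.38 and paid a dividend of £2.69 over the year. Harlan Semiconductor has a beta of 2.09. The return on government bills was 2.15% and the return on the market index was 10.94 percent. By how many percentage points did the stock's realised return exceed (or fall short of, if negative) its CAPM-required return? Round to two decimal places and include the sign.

Realised HPR = (P1 + D1 − P0) / P0 = (61.38 + 2.69 − 54.79) / 54.79 = 9.28 / 54.79 = 16.9374%
MRP = 10.94% − 2.15% = 8.79%
CAPM required = R_f + β·MRP = 2.15% + 2.09 × 8.79% = 20.5211%
α = realised − required = 16.9374% − 20.5211% = -3.58%

-3.58%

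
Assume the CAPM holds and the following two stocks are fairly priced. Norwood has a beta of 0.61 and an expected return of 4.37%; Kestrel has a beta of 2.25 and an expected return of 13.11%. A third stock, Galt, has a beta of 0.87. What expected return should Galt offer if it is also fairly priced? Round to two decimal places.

MRP (SML slope) = (13.11% − 4.37%) / (2.25 − 0.61) = 8.74% / 1.64 = 5.3293%
R_f (intercept) = 4.37% − 0.61 × 5.3293% = 1.1191%
E(R_Galt) = R_f + β × MRP = 1.1191% + 0.87 × 5.3293% = 5.76%

5.76%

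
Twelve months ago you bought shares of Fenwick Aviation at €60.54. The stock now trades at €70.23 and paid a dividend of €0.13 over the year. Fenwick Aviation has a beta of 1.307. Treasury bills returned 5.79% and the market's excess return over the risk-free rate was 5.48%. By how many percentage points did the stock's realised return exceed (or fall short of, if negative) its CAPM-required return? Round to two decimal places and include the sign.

Realised HPR = (P1 + D1 − P0) / P0 = (70.23 + 0.13 − 60.54) / 60.54 = 9.82 / 60.54 = 16.2207%
CAPM required = R_f + β·MRP = 5.79% + 1.307 × 5.48% = 12.95236%
α = realised − required = 16.2207% − 12.95236% = +3.27%

+3.27%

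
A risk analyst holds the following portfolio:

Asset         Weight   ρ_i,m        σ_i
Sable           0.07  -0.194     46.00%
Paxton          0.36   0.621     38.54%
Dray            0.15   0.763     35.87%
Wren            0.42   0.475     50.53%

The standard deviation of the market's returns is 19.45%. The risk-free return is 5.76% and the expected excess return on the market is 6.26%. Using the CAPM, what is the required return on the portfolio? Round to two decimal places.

β_Sable = -0.194 × 46.00% / 19.45% = -0.4588
β_Paxton = 0.621 × 38.54% / 19.45% = 1.2305
β_Dray = 0.763 × 35.87% / 19.45% = 1.4071
β_Wren = 0.475 × 50.53% / 19.45% = 1.2340
β_P = Σ w_i β_i = 0.07×-0.4588 + 0.36×1.2305 + 0.15×1.4071 + 0.42×1.2340 = 1.1402
E(R_P) = R_f + β_P × MRP = 5.76% + 1.1402 × 6.26% = 12.90%

12.90%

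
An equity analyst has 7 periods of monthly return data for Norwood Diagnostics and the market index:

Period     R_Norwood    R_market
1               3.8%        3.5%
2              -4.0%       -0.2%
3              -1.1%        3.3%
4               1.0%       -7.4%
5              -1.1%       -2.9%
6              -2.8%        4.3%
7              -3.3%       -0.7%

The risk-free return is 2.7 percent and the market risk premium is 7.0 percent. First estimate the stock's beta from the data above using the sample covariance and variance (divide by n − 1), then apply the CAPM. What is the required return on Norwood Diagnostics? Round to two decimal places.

2.46%

Mean R_i = (3.8 − 4.0 − 1.1 + 1.0 − 1.1 − 2.8 − 3.3) / 7 = -1.0714%
Mean R_m = (3.5 − 0.2 + 3.3 − 7.4 − 2.9 + 4.3 − 0.7) / 7 = -0.0143%
Σ(R_i − R̄_i)(R_m − R̄_m) = -3.5771  ⇒  Cov = -3.5771 / 6 = -0.5962
Σ(R_m − R̄_m)² = 105.3286  ⇒  Var(R_m) = 105.3286 / 6 = 17.5548
β = Cov / Var(R_m) = -0.5962 / 17.5548 = -0.0340
E(R) = R_f + β × MRP = 2.7% + -0.0340 × 7.0% = 2.46%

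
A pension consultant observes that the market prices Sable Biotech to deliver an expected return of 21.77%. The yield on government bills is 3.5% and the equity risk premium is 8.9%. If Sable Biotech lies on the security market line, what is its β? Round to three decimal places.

2.053

β = (E(R) − R_f) / MRP = (21.77% − 3.5%) / 8.9% = 18.27% / 8.9% = 2.053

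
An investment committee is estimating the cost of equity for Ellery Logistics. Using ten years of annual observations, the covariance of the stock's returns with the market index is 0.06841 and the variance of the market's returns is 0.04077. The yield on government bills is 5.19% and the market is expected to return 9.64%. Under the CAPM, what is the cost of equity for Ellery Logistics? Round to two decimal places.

β = Cov(R_i, R_m) / Var(R_m) = 0.06841 / 0.04077 = 1.6779
MRP = 9.64% − 5.19% = 4.45%
E(R) = R_f + β × MRP = 5.19% + 1.6779 × 4.45% = 12.66%

12.66%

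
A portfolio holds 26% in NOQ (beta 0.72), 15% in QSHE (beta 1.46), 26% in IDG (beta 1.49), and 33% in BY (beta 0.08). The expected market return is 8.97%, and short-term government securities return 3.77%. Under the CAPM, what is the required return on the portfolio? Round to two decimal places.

β_P = Σ w_i β_i = 0.26×0.72 + 0.15×1.46 + 0.26×1.49 + 0.33×0.08 = 0.8200
MRP = 8.97% − 3.77% = 5.20%
E(R_P) = R_f + β_P × MRP = 3.77% + 0.8200 × 5.20% = 8.03%

8.03%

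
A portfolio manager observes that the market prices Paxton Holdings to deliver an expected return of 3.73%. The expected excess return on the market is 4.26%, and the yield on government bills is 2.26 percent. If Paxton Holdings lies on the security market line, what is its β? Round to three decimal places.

0.345

β = (E(R) − R_f) / MRP = (3.73% − 2.26%) / 4.26% = 1.47% / 4.26% = 0.345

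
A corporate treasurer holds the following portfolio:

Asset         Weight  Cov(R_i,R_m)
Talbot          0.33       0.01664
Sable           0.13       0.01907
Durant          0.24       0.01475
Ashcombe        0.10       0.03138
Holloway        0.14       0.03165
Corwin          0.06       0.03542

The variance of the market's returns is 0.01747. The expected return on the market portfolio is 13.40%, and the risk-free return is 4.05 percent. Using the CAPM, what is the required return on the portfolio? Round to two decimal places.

15.40%

β_Talbot = 0.01664 / 0.01747 = 0.9525
β_Sable = 0.01907 / 0.01747 = 1.0916
β_Durant = 0.01475 / 0.01747 = 0.8443
β_Ashcombe = 0.03138 / 0.01747 = 1.7962
β_Holloway = 0.03165 / 0.01747 = 1.8117
β_Corwin = 0.03542 / 0.01747 = 2.0275
β_P = Σ w_i β_i = 0.33×0.9525 + 0.13×1.0916 + 0.24×0.8443 + 0.10×1.7962 + 0.14×1.8117 + 0.06×2.0275 = 1.2138
MRP = 13.40% − 4.05% = 9.35%
E(R_P) = R_f + β_P × MRP = 4.05% + 1.2138 × 9.35% = 15.40%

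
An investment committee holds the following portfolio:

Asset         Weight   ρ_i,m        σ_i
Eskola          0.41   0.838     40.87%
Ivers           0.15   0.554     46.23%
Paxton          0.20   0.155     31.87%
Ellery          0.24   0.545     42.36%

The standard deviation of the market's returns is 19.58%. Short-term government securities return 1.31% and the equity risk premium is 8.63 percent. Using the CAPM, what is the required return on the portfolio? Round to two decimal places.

β_Eskola = 0.838 × 40.87% / 19.58% = 1.7492
β_Ivers = 0.554 × 46.23% / 19.58% = 1.3080
β_Paxton = 0.155 × 31.87% / 19.58% = 0.2523
β_Ellery = 0.545 × 42.36% / 19.58% = 1.1791
β_P = Σ w_i β_i = 0.41×1.7492 + 0.15×1.3080 + 0.20×0.2523 + 0.24×1.1791 = 1.2468
E(R_P) = R_f + β_P × MRP = 1.31% + 1.2468 × 8.63% = 12.07%

12.07%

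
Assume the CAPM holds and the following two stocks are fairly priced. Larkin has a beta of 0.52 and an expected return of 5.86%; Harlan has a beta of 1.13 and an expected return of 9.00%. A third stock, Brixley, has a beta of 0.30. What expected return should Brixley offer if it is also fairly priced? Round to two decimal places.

4.73%

MRP (SML slope) = (9.00% − 5.86%) / (1.13 − 0.52) = 3.14% / 0.61 = 5.1475%
R_f (intercept) = 5.86% − 0.52 × 5.1475% = 3.1833%
E(R_Brixley) = R_f + β × MRP = 3.1833% + 0.30 × 5.1475% = 4.73%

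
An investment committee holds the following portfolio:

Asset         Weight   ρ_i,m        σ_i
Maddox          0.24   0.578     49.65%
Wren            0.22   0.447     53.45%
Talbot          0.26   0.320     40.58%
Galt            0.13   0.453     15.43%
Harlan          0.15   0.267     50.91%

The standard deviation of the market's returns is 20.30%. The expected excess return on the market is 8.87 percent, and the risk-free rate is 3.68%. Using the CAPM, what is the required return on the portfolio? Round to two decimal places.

11.75%

β_Maddox = 0.578 × 49.65% / 20.30% = 1.4137
β_Wren = 0.447 × 53.45% / 20.30% = 1.1770
β_Talbot = 0.320 × 40.58% / 20.30% = 0.6397
β_Galt = 0.453 × 15.43% / 20.30% = 0.3443
β_Harlan = 0.267 × 50.91% / 20.30% = 0.6696
β_P = Σ w_i β_i = 0.24×1.4137 + 0.22×1.1770 + 0.26×0.6397 + 0.13×0.3443 + 0.15×0.6696 = 0.9097
E(R_P) = R_f + β_P × MRP = 3.68% + 0.9097 × 8.87% = 11.75%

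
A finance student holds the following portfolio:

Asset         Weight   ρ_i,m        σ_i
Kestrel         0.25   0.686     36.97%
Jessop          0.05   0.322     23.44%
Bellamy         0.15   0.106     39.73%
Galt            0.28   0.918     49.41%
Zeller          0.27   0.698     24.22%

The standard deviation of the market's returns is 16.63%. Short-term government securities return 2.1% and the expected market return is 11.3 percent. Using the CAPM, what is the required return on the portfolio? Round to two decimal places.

β_Kestrel = 0.686 × 36.97% / 16.63% = 1.5250
β_Jessop = 0.322 × 23.44% / 16.63% = 0.4539
β_Bellamy = 0.106 × 39.73% / 16.63% = 0.2532
β_Galt = 0.918 × 49.41% / 16.63% = 2.7275
β_Zeller = 0.698 × 24.22% / 16.63% = 1.0166
β_P = Σ w_i β_i = 0.25×1.5250 + 0.05×0.4539 + 0.15×0.2532 + 0.28×2.7275 + 0.27×1.0166 = 1.4801
MRP = 11.3% − 2.1% = 9.20%
E(R_P) = R_f + β_P × MRP = 2.1% + 1.4801 × 9.2% = 15.72%

15.72%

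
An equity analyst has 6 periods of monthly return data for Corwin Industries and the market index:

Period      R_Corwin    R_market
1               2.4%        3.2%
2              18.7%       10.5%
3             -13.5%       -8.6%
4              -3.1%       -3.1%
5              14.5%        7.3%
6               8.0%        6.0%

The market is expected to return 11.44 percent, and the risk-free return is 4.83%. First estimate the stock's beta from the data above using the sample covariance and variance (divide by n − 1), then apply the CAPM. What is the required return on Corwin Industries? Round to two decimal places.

Mean R_i = (2.4 + 18.7 − 13.5 − 3.1 + 14.5 + 8.0) / 6 = 4.5000%
Mean R_m = (3.2 + 10.5 − 8.6 − 3.1 + 7.3 + 6.0) / 6 = 2.5500%
Σ(R_i − R̄_i)(R_m − R̄_m) = 414.7400  ⇒  Cov = 414.7400 / 5 = 82.9480
Σ(R_m − R̄_m)² = 254.3350  ⇒  Var(R_m) = 254.3350 / 5 = 50.8670
β = Cov / Var(R_m) = 82.9480 / 50.8670 = 1.6307
MRP = 11.44% − 4.83% = 6.61%
E(R) = R_f + β × MRP = 4.83% + 1.6307 × 6.61% = 15.61%

15.61%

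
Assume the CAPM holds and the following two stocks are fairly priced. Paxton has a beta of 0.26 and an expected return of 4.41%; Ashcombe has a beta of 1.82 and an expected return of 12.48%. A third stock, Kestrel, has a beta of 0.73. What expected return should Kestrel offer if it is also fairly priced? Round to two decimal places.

MRP (SML slope) = (12.48% − 4.41%) / (1.82 − 0.26) = 8.07% / 1.56 = 5.1731%
R_f (intercept) = 4.41% − 0.26 × 5.1731% = 3.0650%
E(R_Kestrel) = R_f + β × MRP = 3.0650% + 0.73 × 5.1731% = 6.84%

6.84%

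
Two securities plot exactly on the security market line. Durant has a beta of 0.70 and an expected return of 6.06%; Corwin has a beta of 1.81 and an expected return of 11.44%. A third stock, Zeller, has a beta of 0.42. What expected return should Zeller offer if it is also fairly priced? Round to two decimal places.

4.70%

MRP (SML slope) = (11.44% − 6.06%) / (1.81 − 0.70) = 5.38% / 1.11 = 4.8468%
R_f (intercept) = 6.06% − 0.70 × 4.8468% = 2.6672%
E(R_Zeller) = R_f + β × MRP = 2.6672% + 0.42 × 4.8468% = 4.70%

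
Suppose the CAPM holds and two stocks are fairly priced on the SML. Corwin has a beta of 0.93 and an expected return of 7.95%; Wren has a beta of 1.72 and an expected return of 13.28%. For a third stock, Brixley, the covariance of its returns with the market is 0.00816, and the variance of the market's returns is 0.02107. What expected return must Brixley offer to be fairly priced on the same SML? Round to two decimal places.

4.29%

MRP = (13.28% − 7.95%) / (1.72 − 0.93) = 6.7468%
R_f = 7.95% − 0.93 × 6.7468% = 1.6755%
β_Brixley = Cov / Var(R_m) = 0.00816 / 0.02107 = 0.3873
E(R_Brixley) = R_f + β × MRP = 1.6755% + 0.3873 × 6.7468% = 4.29%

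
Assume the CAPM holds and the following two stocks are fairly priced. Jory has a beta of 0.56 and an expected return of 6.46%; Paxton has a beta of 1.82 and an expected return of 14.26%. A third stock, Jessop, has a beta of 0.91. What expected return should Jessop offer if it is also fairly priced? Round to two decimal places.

8.63%

MRP (SML slope) = (14.26% − 6.46%) / (1.82 − 0.56) = 7.80% / 1.26 = 6.1905%
R_f (intercept) = 6.46% − 0.56 × 6.1905% = 2.9933%
E(R_Jessop) = R_f + β × MRP = 2.9933% + 0.91 × 6.1905% = 8.63%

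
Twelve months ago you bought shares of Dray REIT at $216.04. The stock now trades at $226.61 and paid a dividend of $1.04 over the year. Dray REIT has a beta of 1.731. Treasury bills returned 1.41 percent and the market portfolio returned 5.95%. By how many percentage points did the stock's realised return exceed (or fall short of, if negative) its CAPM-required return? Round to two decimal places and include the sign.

-3.89%

Realised HPR = (P1 + D1 − P0) / P0 = (226.61 + 1.04 − 216.04) / 216.04 = 11.61 / 216.04 = 5.3740%
MRP = 5.95% − 1.41% = 4.54%
CAPM required = R_f + β·MRP = 1.41% + 1.731 × 4.54% = 9.26874%
α = realised − required = 5.3740% − 9.26874% = -3.89%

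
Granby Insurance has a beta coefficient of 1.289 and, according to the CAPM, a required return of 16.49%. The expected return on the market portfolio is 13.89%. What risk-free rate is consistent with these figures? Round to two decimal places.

E(R) = R_f + β(E(R_m) − R_f) = R_f(1 − β) + β·E(R_m)
16.49% = R_f × (1 − 1.289) + 1.289 × 13.89%
16.49% = R_f × -0.289 + 17.90421%
R_f = (16.49% − 17.90421%) / -0.289 = 4.89%

4.89%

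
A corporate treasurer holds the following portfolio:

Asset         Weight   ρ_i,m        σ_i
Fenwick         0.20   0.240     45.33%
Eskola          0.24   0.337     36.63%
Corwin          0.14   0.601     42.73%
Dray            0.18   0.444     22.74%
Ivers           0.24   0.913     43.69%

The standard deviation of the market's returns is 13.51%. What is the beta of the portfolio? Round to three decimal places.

1.490

β_Fenwick = 0.240 × 45.33% / 13.51% = 0.8053
β_Eskola = 0.337 × 36.63% / 13.51% = 0.9137
β_Corwin = 0.601 × 42.73% / 13.51% = 1.9009
β_Dray = 0.444 × 22.74% / 13.51% = 0.7473
β_Ivers = 0.913 × 43.69% / 13.51% = 2.9526
β_P = Σ w_i β_i = 0.20×0.8053 + 0.24×0.9137 + 0.14×1.9009 + 0.18×0.7473 + 0.24×2.9526 = 1.4896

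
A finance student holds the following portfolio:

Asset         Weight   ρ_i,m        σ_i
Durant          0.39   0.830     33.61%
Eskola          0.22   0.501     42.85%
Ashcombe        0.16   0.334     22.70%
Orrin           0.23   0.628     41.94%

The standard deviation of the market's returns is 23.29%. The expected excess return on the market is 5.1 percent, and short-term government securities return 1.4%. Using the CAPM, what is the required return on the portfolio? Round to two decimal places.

β_Durant = 0.830 × 33.61% / 23.29% = 1.1978
β_Eskola = 0.501 × 42.85% / 23.29% = 0.9218
β_Ashcombe = 0.334 × 22.70% / 23.29% = 0.3255
β_Orrin = 0.628 × 41.94% / 23.29% = 1.1309
β_P = Σ w_i β_i = 0.39×1.1978 + 0.22×0.9218 + 0.16×0.3255 + 0.23×1.1309 = 0.9821
E(R_P) = R_f + β_P × MRP = 1.4% + 0.9821 × 5.1% = 6.41%

6.41%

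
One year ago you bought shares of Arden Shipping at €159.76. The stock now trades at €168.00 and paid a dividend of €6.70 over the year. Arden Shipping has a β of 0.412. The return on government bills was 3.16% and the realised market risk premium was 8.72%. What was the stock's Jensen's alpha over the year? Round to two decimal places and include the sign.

+2.60%

Realised HPR = (P1 + D1 − P0) / P0 = (168.00 + 6.70 − 159.76) / 159.76 = 14.94 / 159.76 = 9.3515%
CAPM required = R_f + β·MRP = 3.16% + 0.412 × 8.72% = 6.75264%
α = realised − required = 9.3515% − 6.75264% = +2.60%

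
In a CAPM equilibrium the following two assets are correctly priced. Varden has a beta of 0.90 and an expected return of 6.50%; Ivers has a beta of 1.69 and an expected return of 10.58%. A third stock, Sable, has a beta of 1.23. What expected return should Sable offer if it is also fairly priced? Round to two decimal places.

8.20%

MRP (SML slope) = (10.58% − 6.50%) / (1.69 − 0.90) = 4.08% / 0.79 = 5.1646%
R_f (intercept) = 6.50% − 0.90 × 5.1646% = 1.8519%
E(R_Sable) = R_f + β × MRP = 1.8519% + 1.23 × 5.1646% = 8.20%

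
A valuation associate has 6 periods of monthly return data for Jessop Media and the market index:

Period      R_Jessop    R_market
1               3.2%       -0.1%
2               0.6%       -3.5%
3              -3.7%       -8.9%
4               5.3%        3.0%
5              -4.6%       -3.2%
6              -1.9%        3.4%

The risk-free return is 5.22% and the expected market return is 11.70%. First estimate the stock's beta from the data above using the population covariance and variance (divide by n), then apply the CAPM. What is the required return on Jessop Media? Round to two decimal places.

Mean R_i = (3.2 + 0.6 − 3.7 + 5.3 − 4.6 − 1.9) / 6 = -0.1833%
Mean R_m = (-0.1 − 3.5 − 8.9 + 3.0 − 3.2 + 3.4) / 6 = -1.5500%
Σ(R_i − R̄_i)(R_m − R̄_m) = 52.9650  ⇒  Cov = 52.9650 / 6 = 8.8275
Σ(R_m − R̄_m)² = 107.8550  ⇒  Var(R_m) = 107.8550 / 6 = 17.9758
β = Cov / Var(R_m) = 8.8275 / 17.9758 = 0.4911
MRP = 11.70% − 5.22% = 6.48%
E(R) = R_f + β × MRP = 5.22% + 0.4911 × 6.48% = 8.40%

8.40%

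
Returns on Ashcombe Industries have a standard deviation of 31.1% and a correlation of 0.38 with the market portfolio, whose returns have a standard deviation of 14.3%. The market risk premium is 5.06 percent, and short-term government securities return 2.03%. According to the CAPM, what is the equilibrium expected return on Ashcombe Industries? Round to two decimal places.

6.21%

β = ρ × σ_i / σ_m = 0.38 × 31.1% / 14.3% = 0.8264
E(R) = 2.03% + 0.8264 × 5.06% = 6.21%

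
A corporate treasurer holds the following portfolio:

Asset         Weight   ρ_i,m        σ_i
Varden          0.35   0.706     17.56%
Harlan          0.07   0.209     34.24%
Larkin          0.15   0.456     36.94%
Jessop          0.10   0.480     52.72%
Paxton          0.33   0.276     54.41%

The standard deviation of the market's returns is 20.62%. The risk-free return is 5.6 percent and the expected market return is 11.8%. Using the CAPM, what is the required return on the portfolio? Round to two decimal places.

β_Varden = 0.706 × 17.56% / 20.62% = 0.6012
β_Harlan = 0.209 × 34.24% / 20.62% = 0.3470
β_Larkin = 0.456 × 36.94% / 20.62% = 0.8169
β_Jessop = 0.480 × 52.72% / 20.62% = 1.2272
β_Paxton = 0.276 × 54.41% / 20.62% = 0.7283
β_P = Σ w_i β_i = 0.35×0.6012 + 0.07×0.3470 + 0.15×0.8169 + 0.10×1.2272 + 0.33×0.7283 = 0.7203
MRP = 11.8% − 5.6% = 6.20%
E(R_P) = R_f + β_P × MRP = 5.6% + 0.7203 × 6.2% = 10.07%

10.07%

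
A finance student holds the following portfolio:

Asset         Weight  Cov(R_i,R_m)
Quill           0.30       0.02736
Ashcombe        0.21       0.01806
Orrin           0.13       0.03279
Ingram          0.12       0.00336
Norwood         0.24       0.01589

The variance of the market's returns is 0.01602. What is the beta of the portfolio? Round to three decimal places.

1.278

β_Quill = 0.02736 / 0.01602 = 1.7079
β_Ashcombe = 0.01806 / 0.01602 = 1.1273
β_Orrin = 0.03279 / 0.01602 = 2.0468
β_Ingram = 0.00336 / 0.01602 = 0.2097
β_Norwood = 0.01589 / 0.01602 = 0.9919
β_P = Σ w_i β_i = 0.30×1.7079 + 0.21×1.1273 + 0.13×2.0468 + 0.12×0.2097 + 0.24×0.9919 = 1.2784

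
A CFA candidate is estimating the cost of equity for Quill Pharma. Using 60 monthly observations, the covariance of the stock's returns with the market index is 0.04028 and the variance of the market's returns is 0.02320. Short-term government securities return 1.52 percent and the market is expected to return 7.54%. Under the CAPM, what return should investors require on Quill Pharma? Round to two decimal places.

11.97%

β = Cov(R_i, R_m) / Var(R_m) = 0.04028 / 0.02320 = 1.7362
MRP = 7.54% − 1.52% = 6.02%
E(R) = R_f + β × MRP = 1.52% + 1.7362 × 6.02% = 11.97%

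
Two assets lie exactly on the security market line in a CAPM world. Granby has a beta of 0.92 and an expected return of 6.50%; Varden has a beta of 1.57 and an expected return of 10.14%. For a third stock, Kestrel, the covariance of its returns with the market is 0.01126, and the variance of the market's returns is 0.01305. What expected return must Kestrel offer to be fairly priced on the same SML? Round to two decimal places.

MRP = (10.14% − 6.50%) / (1.57 − 0.92) = 5.6000%
R_f = 6.50% − 0.92 × 5.6000% = 1.3480%
β_Kestrel = Cov / Var(R_m) = 0.01126 / 0.01305 = 0.8628
E(R_Kestrel) = R_f + β × MRP = 1.3480% + 0.8628 × 5.6000% = 6.18%

6.18%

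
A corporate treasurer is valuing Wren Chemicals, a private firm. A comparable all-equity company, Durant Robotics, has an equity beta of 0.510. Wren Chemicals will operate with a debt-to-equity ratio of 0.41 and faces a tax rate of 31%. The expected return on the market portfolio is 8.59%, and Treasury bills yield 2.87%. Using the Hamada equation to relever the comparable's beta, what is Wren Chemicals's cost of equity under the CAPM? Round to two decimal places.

β_L = β_U × [1 + (1 − t)(D/E)] = 0.510 × [1 + (1 − 0.31) × 0.41]
    = 0.510 × [1 + 0.69 × 0.41] = 0.510 × 1.2829 = 0.6543
MRP = 8.59% − 2.87% = 5.72%
E(R) = R_f + β_L × MRP = 2.87% + 0.6543 × 5.72% = 6.61%

6.61%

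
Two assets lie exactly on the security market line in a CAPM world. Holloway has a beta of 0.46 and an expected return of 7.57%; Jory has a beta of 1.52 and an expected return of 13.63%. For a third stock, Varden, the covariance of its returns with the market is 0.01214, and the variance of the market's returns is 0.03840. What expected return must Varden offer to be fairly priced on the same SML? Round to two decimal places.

6.75%

MRP = (13.63% − 7.57%) / (1.52 − 0.46) = 5.7170%
R_f = 7.57% − 0.46 × 5.7170% = 4.9402%
β_Varden = Cov / Var(R_m) = 0.01214 / 0.03840 = 0.3161
E(R_Varden) = R_f + β × MRP = 4.9402% + 0.3161 × 5.7170% = 6.75%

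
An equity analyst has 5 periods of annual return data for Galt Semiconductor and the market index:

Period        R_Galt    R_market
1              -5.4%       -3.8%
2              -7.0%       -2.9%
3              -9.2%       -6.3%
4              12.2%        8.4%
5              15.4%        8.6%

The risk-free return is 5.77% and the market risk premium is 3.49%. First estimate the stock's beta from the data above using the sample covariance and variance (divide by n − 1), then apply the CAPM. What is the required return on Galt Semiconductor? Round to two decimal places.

11.40%

Mean R_i = (-5.4 − 7.0 − 9.2 + 12.2 + 15.4) / 5 = 1.2000%
Mean R_m = (-3.8 − 2.9 − 6.3 + 8.4 + 8.6) / 5 = 0.8000%
Σ(R_i − R̄_i)(R_m − R̄_m) = 328.9000  ⇒  Cov = 328.9000 / 4 = 82.2250
Σ(R_m − R̄_m)² = 203.8600  ⇒  Var(R_m) = 203.8600 / 4 = 50.9650
β = Cov / Var(R_m) = 82.2250 / 50.9650 = 1.6134
E(R) = R_f + β × MRP = 5.77% + 1.6134 × 3.49% = 11.40%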